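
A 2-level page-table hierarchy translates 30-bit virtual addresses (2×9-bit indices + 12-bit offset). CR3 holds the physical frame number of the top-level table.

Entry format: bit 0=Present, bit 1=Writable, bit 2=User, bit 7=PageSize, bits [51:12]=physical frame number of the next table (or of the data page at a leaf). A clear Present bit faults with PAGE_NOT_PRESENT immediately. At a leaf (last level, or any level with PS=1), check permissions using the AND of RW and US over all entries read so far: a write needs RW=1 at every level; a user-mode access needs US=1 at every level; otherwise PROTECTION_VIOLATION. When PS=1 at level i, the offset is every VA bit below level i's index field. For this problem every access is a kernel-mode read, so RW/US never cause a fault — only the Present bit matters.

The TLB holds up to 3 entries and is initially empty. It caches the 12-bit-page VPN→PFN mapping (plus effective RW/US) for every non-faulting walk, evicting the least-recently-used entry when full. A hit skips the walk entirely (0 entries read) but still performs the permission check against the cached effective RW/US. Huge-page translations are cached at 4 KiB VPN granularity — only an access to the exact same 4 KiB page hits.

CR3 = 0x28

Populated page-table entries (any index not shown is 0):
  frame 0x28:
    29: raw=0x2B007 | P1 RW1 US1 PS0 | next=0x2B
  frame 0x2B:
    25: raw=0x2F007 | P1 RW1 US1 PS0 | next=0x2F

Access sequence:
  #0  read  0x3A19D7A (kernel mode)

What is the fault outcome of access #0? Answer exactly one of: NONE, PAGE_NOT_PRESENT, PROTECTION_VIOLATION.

Per-access translation:
#0 VA=0x3A19D7A (r,kernel):
  lvl0: tbl 0x28, slot 29 ⇒ 0x2B007 (P1/RW1/US1/PS0)
  lvl1: tbl 0x2B, slot 25 ⇒ 0x2F007 (P1/RW1/US1/PS0)
  → PA=0x2FD7A  (2 entries read)

Access #0 fault: NONE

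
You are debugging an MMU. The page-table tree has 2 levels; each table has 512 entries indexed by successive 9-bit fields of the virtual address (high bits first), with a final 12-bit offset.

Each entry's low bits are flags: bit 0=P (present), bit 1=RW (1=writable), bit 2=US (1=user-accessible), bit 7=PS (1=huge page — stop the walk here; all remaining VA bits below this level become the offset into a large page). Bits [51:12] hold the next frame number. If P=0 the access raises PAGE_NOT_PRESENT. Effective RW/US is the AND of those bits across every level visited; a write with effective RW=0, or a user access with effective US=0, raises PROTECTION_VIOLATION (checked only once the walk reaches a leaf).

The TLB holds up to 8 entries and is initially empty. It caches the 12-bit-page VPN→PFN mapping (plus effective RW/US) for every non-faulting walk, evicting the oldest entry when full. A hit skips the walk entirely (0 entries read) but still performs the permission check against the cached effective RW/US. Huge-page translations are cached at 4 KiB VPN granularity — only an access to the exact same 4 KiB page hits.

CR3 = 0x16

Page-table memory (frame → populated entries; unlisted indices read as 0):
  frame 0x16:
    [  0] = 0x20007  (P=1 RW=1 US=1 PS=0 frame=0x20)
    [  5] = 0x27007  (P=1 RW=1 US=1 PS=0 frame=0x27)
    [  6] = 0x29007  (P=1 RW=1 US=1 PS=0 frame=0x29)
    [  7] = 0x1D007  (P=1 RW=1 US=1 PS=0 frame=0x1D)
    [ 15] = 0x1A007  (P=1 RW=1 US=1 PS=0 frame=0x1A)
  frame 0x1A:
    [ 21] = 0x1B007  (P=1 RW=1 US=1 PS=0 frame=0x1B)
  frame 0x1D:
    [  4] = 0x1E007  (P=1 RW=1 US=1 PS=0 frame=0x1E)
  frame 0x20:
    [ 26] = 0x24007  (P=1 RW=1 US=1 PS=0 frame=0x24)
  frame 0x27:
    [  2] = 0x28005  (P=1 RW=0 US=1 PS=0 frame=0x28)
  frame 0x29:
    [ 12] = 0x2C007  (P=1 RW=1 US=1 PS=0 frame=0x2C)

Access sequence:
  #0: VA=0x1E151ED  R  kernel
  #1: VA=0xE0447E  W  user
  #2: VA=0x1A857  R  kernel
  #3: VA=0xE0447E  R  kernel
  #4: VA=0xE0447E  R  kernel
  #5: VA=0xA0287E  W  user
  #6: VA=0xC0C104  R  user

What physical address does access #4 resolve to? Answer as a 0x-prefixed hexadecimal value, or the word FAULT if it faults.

Walk each access:
#0 VA=0x1E151ED (r,kernel):
  L0: frame=0x16 idx=15 entry=0x1A007 [P=1 RW=1 US=1 PS=0]
  L1: frame=0x1A idx=21 entry=0x1B007 [P=1 RW=1 US=1 PS=0]
  → PA=0x1B1ED  (2 entries read)
#1 VA=0xE0447E (w,user):
  L0: frame=0x16 idx=7 entry=0x1D007 [P=1 RW=1 US=1 PS=0]
  L1: frame=0x1D idx=4 entry=0x1E007 [P=1 RW=1 US=1 PS=0]
  → PA=0x1E47E  (2 entries read)
#2 VA=0x1A857 (r,kernel):
  L0: frame=0x16 idx=0 entry=0x20007 [P=1 RW=1 US=1 PS=0]
  L1: frame=0x20 idx=26 entry=0x24007 [P=1 RW=1 US=1 PS=0]
  → PA=0x24857  (2 entries read)
#3 VA=0xE0447E (r,kernel):
  TLB hit vpn=0xE04 → PA=0x1E47E
#4 VA=0xE0447E (r,kernel):
  TLB hit vpn=0xE04 → PA=0x1E47E
#5 VA=0xA0287E (w,user):
  L0: frame=0x16 idx=5 entry=0x27007 [P=1 RW=1 US=1 PS=0]
  L1: frame=0x27 idx=2 entry=0x28005 [P=1 RW=0 US=1 PS=0]
  ✗ PROTECTION_VIOLATION  [2 reads]
#6 VA=0xC0C104 (r,user):
  L0: frame=0x16 idx=6 entry=0x29007 [P=1 RW=1 US=1 PS=0]
  L1: frame=0x29 idx=12 entry=0x2C007 [P=1 RW=1 US=1 PS=0]
  → PA=0x2C104  (2 entries read)

Access #4 PA: 0x1E47E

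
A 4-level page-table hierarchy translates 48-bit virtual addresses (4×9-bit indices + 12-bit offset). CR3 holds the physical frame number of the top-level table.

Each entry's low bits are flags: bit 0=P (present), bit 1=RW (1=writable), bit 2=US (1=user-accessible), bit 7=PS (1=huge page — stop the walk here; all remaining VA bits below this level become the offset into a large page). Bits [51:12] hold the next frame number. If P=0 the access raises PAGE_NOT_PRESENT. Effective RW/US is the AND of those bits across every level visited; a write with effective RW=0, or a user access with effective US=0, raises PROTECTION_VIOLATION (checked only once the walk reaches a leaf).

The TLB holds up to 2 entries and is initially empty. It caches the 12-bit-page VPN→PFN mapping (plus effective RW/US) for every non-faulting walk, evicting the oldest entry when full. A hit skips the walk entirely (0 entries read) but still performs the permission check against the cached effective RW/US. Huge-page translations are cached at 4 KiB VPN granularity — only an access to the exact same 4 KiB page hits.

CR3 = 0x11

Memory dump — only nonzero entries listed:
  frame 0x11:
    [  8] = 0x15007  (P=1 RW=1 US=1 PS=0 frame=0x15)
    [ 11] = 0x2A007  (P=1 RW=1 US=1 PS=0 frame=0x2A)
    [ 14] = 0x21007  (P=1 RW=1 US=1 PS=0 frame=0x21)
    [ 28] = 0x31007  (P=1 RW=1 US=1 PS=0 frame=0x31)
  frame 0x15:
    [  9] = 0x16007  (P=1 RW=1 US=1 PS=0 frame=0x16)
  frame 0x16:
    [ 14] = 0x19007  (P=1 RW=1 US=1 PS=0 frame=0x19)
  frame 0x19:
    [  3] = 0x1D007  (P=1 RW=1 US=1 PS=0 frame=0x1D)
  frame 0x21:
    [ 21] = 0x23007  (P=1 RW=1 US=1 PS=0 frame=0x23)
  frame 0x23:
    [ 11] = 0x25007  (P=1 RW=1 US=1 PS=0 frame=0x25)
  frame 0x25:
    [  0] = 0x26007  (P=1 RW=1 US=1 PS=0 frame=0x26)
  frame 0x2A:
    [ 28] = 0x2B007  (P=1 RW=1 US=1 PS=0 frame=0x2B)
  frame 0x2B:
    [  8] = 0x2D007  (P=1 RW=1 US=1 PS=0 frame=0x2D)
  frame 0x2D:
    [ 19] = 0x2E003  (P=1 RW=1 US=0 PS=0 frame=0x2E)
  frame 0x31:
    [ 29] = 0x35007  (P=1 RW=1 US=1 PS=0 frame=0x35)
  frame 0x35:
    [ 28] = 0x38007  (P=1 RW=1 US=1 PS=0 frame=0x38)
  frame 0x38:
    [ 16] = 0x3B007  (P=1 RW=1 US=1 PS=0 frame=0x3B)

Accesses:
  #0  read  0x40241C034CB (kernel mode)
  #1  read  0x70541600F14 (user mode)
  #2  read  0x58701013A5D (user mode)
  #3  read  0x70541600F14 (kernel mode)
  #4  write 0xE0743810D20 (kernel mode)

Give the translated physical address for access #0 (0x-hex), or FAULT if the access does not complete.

Walk each access:
#0 VA=0x40241C034CB (r,kernel):
  lvl0: tbl 0x11, slot 8 ⇒ 0x15007 (P1/RW1/US1/PS0)
  lvl1: tbl 0x15, slot 9 ⇒ 0x16007 (P1/RW1/US1/PS0)
  lvl2: tbl 0x16, slot 14 ⇒ 0x19007 (P1/RW1/US1/PS0)
  lvl3: tbl 0x19, slot 3 ⇒ 0x1D007 (P1/RW1/US1/PS0)
  ⇒ phys 0x1D4CB  [4 reads]
#1 VA=0x70541600F14 (r,user):
  lvl0: tbl 0x11, slot 14 ⇒ 0x21007 (P1/RW1/US1/PS0)
  lvl1: tbl 0x21, slot 21 ⇒ 0x23007 (P1/RW1/US1/PS0)
  lvl2: tbl 0x23, slot 11 ⇒ 0x25007 (P1/RW1/US1/PS0)
  lvl3: tbl 0x25, slot 0 ⇒ 0x26007 (P1/RW1/US1/PS0)
  ⇒ phys 0x26F14  [4 reads]
#2 VA=0x58701013A5D (r,user):
  lvl0: tbl 0x11, slot 11 ⇒ 0x2A007 (P1/RW1/US1/PS0)
  lvl1: tbl 0x2A, slot 28 ⇒ 0x2B007 (P1/RW1/US1/PS0)
  lvl2: tbl 0x2B, slot 8 ⇒ 0x2D007 (P1/RW1/US1/PS0)
  lvl3: tbl 0x2D, slot 19 ⇒ 0x2E003 (P1/RW1/US0/PS0)
  ✗ PROTECTION_VIOLATION  [4 reads]
#3 VA=0x70541600F14 (r,kernel):
  TLB hit vpn=0x70541600 → PA=0x26F14
#4 VA=0xE0743810D20 (w,kernel):
  lvl0: tbl 0x11, slot 28 ⇒ 0x31007 (P1/RW1/US1/PS0)
  lvl1: tbl 0x31, slot 29 ⇒ 0x35007 (P1/RW1/US1/PS0)
  lvl2: tbl 0x35, slot 28 ⇒ 0x38007 (P1/RW1/US1/PS0)
  lvl3: tbl 0x38, slot 16 ⇒ 0x3B007 (P1/RW1/US1/PS0)
  ⇒ phys 0x3BD20  [4 reads]

Access #0 PA: 0x1D4CB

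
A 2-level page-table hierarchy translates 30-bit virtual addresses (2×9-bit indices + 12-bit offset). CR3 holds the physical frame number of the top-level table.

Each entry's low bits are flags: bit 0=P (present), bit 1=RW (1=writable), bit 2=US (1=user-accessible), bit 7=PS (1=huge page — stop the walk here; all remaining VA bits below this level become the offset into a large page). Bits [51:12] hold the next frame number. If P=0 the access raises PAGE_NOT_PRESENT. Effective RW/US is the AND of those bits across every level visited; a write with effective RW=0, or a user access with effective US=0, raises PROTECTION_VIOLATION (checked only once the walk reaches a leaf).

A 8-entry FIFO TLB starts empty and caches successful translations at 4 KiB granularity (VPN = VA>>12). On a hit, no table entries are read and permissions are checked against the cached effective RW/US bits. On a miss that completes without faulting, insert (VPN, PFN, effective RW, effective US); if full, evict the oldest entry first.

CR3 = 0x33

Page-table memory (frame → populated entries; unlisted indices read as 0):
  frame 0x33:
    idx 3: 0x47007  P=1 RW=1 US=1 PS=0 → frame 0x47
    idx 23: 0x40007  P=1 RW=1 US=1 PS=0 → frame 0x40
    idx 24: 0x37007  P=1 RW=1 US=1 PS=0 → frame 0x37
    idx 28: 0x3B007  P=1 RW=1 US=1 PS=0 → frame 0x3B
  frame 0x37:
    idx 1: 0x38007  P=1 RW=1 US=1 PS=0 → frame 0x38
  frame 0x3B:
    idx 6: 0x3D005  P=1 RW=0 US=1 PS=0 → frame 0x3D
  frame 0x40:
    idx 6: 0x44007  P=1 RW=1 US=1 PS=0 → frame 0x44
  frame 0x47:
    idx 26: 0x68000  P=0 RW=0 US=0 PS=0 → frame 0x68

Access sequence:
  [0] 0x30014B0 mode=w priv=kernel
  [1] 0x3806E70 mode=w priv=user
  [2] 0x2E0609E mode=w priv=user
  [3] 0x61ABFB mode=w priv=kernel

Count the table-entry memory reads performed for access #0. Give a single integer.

Per-access translation:
#0 VA=0x30014B0 (w,kernel):
  L0 @0x33[24] → 0x37007  P=1,RW=1,US=1,PS=0
  L1 @0x37[1] → 0x38007  P=1,RW=1,US=1,PS=0
  → PA=0x384B0  (2 entries read)
#1 VA=0x3806E70 (w,user):
  L0 @0x33[28] → 0x3B007  P=1,RW=1,US=1,PS=0
  L1 @0x3B[6] → 0x3D005  P=1,RW=0,US=1,PS=0
  ✗ PROTECTION_VIOLATION  [2 reads]
#2 VA=0x2E0609E (w,user):
  L0 @0x33[23] → 0x40007  P=1,RW=1,US=1,PS=0
  L1 @0x40[6] → 0x44007  P=1,RW=1,US=1,PS=0
  → PA=0x4409E  (2 entries read)
#3 VA=0x61ABFB (w,kernel):
  L0 @0x33[3] → 0x47007  P=1,RW=1,US=1,PS=0
  L1 @0x47[26] → 0x68000  P=0,RW=0,US=0,PS=0
  ✗ PAGE_NOT_PRESENT  [2 reads]

Entries read for #0: 2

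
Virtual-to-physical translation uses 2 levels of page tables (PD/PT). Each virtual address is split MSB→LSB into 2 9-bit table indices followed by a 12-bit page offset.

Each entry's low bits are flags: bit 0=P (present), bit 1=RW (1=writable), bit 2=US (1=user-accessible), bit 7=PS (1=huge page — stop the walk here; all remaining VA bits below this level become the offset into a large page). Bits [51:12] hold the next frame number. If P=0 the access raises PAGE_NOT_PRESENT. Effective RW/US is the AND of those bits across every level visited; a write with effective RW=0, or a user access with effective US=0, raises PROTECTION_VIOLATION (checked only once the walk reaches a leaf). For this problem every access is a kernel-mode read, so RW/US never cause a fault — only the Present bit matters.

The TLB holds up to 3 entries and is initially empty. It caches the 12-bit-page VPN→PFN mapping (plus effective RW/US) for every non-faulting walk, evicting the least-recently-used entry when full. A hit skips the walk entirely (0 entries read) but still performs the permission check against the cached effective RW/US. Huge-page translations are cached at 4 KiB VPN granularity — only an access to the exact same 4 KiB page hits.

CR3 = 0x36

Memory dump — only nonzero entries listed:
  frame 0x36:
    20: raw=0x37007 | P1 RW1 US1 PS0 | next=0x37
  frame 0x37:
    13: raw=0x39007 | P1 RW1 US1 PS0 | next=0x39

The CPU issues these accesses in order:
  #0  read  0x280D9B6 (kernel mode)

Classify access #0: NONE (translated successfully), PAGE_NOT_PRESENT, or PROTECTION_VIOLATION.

Per-access translation:
#0 VA=0x280D9B6 (r,kernel):
  L0: frame=0x36 idx=20 entry=0x37007 [P=1 RW=1 US=1 PS=0]
  L1: frame=0x37 idx=13 entry=0x39007 [P=1 RW=1 US=1 PS=0]
  ⇒ phys 0x399B6  [2 reads]

Access #0 fault: NONE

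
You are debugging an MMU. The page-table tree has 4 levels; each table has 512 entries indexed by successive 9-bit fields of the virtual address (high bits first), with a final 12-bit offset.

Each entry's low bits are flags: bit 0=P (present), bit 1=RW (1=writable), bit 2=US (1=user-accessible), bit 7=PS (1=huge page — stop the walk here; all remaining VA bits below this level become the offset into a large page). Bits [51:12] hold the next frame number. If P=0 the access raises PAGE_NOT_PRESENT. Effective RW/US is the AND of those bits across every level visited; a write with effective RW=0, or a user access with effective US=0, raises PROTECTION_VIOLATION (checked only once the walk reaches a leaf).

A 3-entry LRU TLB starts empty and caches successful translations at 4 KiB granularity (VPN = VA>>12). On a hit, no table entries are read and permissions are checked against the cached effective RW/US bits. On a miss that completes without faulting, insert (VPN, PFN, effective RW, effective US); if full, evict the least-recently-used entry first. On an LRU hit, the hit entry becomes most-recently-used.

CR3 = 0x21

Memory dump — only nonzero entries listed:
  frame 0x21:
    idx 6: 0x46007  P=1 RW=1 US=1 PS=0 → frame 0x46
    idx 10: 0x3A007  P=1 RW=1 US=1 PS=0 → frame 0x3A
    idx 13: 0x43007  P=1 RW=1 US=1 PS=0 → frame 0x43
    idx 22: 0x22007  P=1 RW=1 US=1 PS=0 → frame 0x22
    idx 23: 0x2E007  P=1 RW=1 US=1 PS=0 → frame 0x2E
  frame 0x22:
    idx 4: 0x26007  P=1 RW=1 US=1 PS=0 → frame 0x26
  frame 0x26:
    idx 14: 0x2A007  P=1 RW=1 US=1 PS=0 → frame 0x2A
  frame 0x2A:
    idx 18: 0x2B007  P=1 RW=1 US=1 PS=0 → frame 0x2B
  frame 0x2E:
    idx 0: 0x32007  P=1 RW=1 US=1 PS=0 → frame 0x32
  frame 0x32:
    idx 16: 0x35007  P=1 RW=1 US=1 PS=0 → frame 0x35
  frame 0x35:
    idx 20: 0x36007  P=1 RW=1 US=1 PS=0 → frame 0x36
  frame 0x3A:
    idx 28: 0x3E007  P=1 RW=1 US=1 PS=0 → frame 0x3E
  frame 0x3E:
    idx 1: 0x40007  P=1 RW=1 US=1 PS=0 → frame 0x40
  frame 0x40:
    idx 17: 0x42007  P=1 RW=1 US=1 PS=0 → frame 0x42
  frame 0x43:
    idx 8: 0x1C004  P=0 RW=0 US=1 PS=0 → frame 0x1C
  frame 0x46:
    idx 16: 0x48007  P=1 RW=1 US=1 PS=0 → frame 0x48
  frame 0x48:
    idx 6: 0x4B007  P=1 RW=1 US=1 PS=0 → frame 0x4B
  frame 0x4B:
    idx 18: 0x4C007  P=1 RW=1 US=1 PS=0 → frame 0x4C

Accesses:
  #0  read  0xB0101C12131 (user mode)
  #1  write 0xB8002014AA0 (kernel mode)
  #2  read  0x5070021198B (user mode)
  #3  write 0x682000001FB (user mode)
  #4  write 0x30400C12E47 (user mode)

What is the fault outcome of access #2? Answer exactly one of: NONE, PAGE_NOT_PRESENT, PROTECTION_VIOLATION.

Walk each access:
#0 VA=0xB0101C12131 (r,user):
  lvl0: tbl 0x21, slot 22 ⇒ 0x22007 (P1/RW1/US1/PS0)
  lvl1: tbl 0x22, slot 4 ⇒ 0x26007 (P1/RW1/US1/PS0)
  lvl2: tbl 0x26, slot 14 ⇒ 0x2A007 (P1/RW1/US1/PS0)
  lvl3: tbl 0x2A, slot 18 ⇒ 0x2B007 (P1/RW1/US1/PS0)
  ⇒ phys 0x2B131  [4 reads]
#1 VA=0xB8002014AA0 (w,kernel):
  lvl0: tbl 0x21, slot 23 ⇒ 0x2E007 (P1/RW1/US1/PS0)
  lvl1: tbl 0x2E, slot 0 ⇒ 0x32007 (P1/RW1/US1/PS0)
  lvl2: tbl 0x32, slot 16 ⇒ 0x35007 (P1/RW1/US1/PS0)
  lvl3: tbl 0x35, slot 20 ⇒ 0x36007 (P1/RW1/US1/PS0)
  ⇒ phys 0x36AA0  [4 reads]
#2 VA=0x5070021198B (r,user):
  lvl0: tbl 0x21, slot 10 ⇒ 0x3A007 (P1/RW1/US1/PS0)
  lvl1: tbl 0x3A, slot 28 ⇒ 0x3E007 (P1/RW1/US1/PS0)
  lvl2: tbl 0x3E, slot 1 ⇒ 0x40007 (P1/RW1/US1/PS0)
  lvl3: tbl 0x40, slot 17 ⇒ 0x42007 (P1/RW1/US1/PS0)
  ⇒ phys 0x4298B  [4 reads]
#3 VA=0x682000001FB (w,user):
  lvl0: tbl 0x21, slot 13 ⇒ 0x43007 (P1/RW1/US1/PS0)
  lvl1: tbl 0x43, slot 8 ⇒ 0x1C004 (P0/RW0/US1/PS0)
  ⇒ fault: PAGE_NOT_PRESENT  — 2 lookups
#4 VA=0x30400C12E47 (w,user):
  lvl0: tbl 0x21, slot 6 ⇒ 0x46007 (P1/RW1/US1/PS0)
  lvl1: tbl 0x46, slot 16 ⇒ 0x48007 (P1/RW1/US1/PS0)
  lvl2: tbl 0x48, slot 6 ⇒ 0x4B007 (P1/RW1/US1/PS0)
  lvl3: tbl 0x4B, slot 18 ⇒ 0x4C007 (P1/RW1/US1/PS0)
  ⇒ phys 0x4CE47  [4 reads]

Access #2 fault: NONE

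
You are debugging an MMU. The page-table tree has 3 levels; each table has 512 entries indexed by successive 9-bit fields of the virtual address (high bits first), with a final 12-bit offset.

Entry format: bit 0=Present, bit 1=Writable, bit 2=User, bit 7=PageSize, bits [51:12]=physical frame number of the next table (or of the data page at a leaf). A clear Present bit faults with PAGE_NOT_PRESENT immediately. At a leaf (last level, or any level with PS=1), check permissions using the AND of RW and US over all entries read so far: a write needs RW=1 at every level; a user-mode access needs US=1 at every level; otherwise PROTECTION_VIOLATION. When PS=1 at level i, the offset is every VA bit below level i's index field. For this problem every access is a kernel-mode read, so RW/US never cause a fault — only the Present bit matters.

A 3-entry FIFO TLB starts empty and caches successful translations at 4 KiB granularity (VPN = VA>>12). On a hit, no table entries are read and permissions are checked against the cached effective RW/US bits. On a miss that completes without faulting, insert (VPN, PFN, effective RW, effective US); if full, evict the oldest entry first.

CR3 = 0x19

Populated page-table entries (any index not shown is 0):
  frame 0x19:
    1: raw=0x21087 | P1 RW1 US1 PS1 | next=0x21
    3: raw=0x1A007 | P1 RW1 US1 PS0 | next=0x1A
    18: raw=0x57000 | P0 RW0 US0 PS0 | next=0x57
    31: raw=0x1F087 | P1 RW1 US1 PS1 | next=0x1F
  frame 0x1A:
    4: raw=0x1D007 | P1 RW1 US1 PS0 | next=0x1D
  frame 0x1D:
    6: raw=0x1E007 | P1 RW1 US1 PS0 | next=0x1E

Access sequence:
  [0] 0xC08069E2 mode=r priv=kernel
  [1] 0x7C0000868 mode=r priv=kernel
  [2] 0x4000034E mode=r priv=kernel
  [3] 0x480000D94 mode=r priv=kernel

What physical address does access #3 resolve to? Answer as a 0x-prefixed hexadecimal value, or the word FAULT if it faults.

Walk each access:
#0 VA=0xC08069E2 (r,kernel):
  lvl0: tbl 0x19, slot 3 ⇒ 0x1A007 (P1/RW1/US1/PS0)
  lvl1: tbl 0x1A, slot 4 ⇒ 0x1D007 (P1/RW1/US1/PS0)
  lvl2: tbl 0x1D, slot 6 ⇒ 0x1E007 (P1/RW1/US1/PS0)
  ⇒ phys 0x1E9E2  [3 reads]
#1 VA=0x7C0000868 (r,kernel):
  lvl0: tbl 0x19, slot 31 ⇒ 0x1F087 (P1/RW1/US1/PS1)
  ⇒ phys 0x1F868 (huge @L0)  [1 reads]
#2 VA=0x4000034E (r,kernel):
  lvl0: tbl 0x19, slot 1 ⇒ 0x21087 (P1/RW1/US1/PS1)
  ⇒ phys 0x2134E (huge @L0)  [1 reads]
#3 VA=0x480000D94 (r,kernel):
  lvl0: tbl 0x19, slot 18 ⇒ 0x57000 (P0/RW0/US0/PS0)
  ⇒ fault: PAGE_NOT_PRESENT  — 1 lookups

Access #3 PA: FAULT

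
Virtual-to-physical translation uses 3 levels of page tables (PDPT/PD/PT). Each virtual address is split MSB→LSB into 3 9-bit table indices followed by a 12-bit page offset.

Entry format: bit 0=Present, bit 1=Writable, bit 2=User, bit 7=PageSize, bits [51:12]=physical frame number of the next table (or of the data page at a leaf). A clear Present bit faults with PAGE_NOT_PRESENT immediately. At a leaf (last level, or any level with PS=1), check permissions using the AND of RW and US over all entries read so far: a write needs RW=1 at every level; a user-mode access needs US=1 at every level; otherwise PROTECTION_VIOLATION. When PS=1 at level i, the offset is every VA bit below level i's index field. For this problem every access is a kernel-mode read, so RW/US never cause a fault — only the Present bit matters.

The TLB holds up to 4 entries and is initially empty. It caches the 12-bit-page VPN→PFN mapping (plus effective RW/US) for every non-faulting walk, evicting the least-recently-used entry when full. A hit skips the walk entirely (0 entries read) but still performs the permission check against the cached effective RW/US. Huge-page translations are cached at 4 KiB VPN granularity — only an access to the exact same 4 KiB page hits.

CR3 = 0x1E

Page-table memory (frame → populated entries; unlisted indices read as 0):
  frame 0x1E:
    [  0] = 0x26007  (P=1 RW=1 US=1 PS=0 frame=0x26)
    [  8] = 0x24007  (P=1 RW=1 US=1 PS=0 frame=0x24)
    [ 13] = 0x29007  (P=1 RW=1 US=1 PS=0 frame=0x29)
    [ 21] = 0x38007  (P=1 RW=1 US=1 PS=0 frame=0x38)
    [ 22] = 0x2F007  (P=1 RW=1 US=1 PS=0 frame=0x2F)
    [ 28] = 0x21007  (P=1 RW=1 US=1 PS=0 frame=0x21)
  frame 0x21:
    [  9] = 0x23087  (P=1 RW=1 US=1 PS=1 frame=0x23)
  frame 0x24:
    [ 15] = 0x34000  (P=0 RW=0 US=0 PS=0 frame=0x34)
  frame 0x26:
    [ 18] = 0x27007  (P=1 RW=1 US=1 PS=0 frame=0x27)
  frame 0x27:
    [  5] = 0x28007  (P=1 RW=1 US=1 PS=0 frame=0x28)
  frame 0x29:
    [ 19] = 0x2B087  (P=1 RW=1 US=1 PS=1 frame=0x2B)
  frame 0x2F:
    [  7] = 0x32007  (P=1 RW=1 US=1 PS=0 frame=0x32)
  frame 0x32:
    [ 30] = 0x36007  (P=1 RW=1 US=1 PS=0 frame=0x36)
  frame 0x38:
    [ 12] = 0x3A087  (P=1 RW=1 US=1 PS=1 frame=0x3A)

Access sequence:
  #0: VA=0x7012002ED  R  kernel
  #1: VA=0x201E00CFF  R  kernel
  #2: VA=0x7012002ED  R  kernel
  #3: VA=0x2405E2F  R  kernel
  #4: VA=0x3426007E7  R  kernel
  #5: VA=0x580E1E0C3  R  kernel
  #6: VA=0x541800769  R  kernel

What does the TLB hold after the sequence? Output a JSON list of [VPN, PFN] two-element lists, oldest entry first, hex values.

Trace:
#0 VA=0x7012002ED (r,kernel):
  lvl0: tbl 0x1E, slot 28 ⇒ 0x21007 (P1/RW1/US1/PS0)
  lvl1: tbl 0x21, slot 9 ⇒ 0x23087 (P1/RW1/US1/PS1)
  ⇒ phys 0x232ED (huge @L1)  [2 reads]
#1 VA=0x201E00CFF (r,kernel):
  lvl0: tbl 0x1E, slot 8 ⇒ 0x24007 (P1/RW1/US1/PS0)
  lvl1: tbl 0x24, slot 15 ⇒ 0x34000 (P0/RW0/US0/PS0)
  ✗ PAGE_NOT_PRESENT  [2 reads]
#2 VA=0x7012002ED (r,kernel):
  TLB hit vpn=0x701200 → PA=0x232ED
#3 VA=0x2405E2F (r,kernel):
  lvl0: tbl 0x1E, slot 0 ⇒ 0x26007 (P1/RW1/US1/PS0)
  lvl1: tbl 0x26, slot 18 ⇒ 0x27007 (P1/RW1/US1/PS0)
  lvl2: tbl 0x27, slot 5 ⇒ 0x28007 (P1/RW1/US1/PS0)
  ⇒ phys 0x28E2F  [3 reads]
#4 VA=0x3426007E7 (r,kernel):
  lvl0: tbl 0x1E, slot 13 ⇒ 0x29007 (P1/RW1/US1/PS0)
  lvl1: tbl 0x29, slot 19 ⇒ 0x2B087 (P1/RW1/US1/PS1)
  ⇒ phys 0x2B7E7 (huge @L1)  [2 reads]
#5 VA=0x580E1E0C3 (r,kernel):
  lvl0: tbl 0x1E, slot 22 ⇒ 0x2F007 (P1/RW1/US1/PS0)
  lvl1: tbl 0x2F, slot 7 ⇒ 0x32007 (P1/RW1/US1/PS0)
  lvl2: tbl 0x32, slot 30 ⇒ 0x36007 (P1/RW1/US1/PS0)
  ⇒ phys 0x360C3  [3 reads]
#6 VA=0x541800769 (r,kernel):
  lvl0: tbl 0x1E, slot 21 ⇒ 0x38007 (P1/RW1/US1/PS0)
  lvl1: tbl 0x38, slot 12 ⇒ 0x3A087 (P1/RW1/US1/PS1)
  ⇒ phys 0x3A769 (huge @L1)  [2 reads]

TLB: [["0x2405", "0x28"], ["0x342600", "0x2B"], ["0x580E1E", "0x36"], ["0x541800", "0x3A"]]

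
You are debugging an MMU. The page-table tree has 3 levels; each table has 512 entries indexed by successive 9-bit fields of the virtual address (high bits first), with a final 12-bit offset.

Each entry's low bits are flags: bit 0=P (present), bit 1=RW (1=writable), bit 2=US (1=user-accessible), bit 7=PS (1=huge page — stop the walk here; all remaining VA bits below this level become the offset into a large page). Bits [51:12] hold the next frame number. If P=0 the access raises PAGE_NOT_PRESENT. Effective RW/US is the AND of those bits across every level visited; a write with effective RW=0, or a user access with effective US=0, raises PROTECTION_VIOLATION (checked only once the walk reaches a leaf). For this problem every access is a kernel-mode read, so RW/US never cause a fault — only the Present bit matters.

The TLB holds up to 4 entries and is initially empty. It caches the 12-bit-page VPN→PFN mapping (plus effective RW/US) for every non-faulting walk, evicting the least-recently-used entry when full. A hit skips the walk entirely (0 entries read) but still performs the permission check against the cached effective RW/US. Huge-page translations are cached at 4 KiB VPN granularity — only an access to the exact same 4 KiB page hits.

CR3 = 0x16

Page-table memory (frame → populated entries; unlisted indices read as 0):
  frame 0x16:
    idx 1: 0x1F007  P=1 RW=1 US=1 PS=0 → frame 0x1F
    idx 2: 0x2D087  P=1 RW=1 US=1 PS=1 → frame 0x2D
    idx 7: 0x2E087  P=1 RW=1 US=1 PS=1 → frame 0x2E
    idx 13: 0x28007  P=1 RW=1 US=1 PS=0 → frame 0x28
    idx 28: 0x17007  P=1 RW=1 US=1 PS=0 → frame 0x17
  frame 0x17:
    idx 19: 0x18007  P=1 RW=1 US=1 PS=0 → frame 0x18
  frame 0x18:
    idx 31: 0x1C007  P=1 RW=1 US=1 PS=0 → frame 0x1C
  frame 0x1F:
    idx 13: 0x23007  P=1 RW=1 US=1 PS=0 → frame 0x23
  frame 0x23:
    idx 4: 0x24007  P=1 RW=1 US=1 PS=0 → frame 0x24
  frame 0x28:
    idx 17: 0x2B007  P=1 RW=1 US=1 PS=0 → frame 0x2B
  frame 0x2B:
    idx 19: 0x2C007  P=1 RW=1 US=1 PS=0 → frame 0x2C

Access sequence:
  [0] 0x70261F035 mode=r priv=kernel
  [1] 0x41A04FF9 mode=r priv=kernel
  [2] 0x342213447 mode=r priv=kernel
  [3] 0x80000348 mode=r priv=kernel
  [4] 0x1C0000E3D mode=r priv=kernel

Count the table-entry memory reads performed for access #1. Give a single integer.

Trace:
#0 VA=0x70261F035 (r,kernel):
  [0] read 0x16 idx=28: raw=0x17007 flags P=1 W=1 U=1 S=0
  [1] read 0x17 idx=19: raw=0x18007 flags P=1 W=1 U=1 S=0
  [2] read 0x18 idx=31: raw=0x1C007 flags P=1 W=1 U=1 S=0
  ✓ 0x1C035  — 3 lookups
#1 VA=0x41A04FF9 (r,kernel):
  [0] read 0x16 idx=1: raw=0x1F007 flags P=1 W=1 U=1 S=0
  [1] read 0x1F idx=13: raw=0x23007 flags P=1 W=1 U=1 S=0
  [2] read 0x23 idx=4: raw=0x24007 flags P=1 W=1 U=1 S=0
  ✓ 0x24FF9  — 3 lookups
#2 VA=0x342213447 (r,kernel):
  [0] read 0x16 idx=13: raw=0x28007 flags P=1 W=1 U=1 S=0
  [1] read 0x28 idx=17: raw=0x2B007 flags P=1 W=1 U=1 S=0
  [2] read 0x2B idx=19: raw=0x2C007 flags P=1 W=1 U=1 S=0
  ✓ 0x2C447  — 3 lookups
#3 VA=0x80000348 (r,kernel):
  [0] read 0x16 idx=2: raw=0x2D087 flags P=1 W=1 U=1 S=1
  ✓ 0x2D348 (huge @L0)  — 1 lookups
#4 VA=0x1C0000E3D (r,kernel):
  [0] read 0x16 idx=7: raw=0x2E087 flags P=1 W=1 U=1 S=1
  ✓ 0x2EE3D (huge @L0)  — 1 lookups

Entries read for #1: 3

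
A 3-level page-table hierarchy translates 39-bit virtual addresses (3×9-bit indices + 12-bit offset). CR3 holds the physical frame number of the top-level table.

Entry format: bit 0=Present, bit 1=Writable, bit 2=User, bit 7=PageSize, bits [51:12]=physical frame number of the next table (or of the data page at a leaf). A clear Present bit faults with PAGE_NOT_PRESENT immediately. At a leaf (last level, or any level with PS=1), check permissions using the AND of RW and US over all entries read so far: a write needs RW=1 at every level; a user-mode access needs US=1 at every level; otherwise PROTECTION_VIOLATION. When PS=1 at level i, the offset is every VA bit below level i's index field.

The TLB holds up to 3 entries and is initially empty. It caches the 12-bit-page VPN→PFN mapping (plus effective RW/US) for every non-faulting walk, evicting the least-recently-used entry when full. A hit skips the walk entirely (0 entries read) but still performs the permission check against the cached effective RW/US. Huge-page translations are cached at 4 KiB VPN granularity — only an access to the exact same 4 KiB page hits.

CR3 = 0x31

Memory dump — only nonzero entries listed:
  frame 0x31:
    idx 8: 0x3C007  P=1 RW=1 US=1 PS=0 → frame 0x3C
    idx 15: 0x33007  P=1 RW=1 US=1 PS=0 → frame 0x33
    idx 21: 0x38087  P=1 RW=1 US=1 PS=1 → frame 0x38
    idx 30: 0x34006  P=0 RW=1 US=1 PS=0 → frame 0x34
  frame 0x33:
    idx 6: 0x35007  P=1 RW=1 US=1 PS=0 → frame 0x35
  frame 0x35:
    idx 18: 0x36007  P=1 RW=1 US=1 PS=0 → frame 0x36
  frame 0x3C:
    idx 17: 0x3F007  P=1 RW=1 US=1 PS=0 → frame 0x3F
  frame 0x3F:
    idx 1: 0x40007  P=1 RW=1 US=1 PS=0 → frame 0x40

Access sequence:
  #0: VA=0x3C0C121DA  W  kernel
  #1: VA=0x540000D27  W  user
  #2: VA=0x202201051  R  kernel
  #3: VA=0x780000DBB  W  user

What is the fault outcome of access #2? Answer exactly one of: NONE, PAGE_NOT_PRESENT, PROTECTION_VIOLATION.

Walk each access:
#0 VA=0x3C0C121DA (w,kernel):
  L0: frame=0x31 idx=15 entry=0x33007 [P=1 RW=1 US=1 PS=0]
  L1: frame=0x33 idx=6 entry=0x35007 [P=1 RW=1 US=1 PS=0]
  L2: frame=0x35 idx=18 entry=0x36007 [P=1 RW=1 US=1 PS=0]
  ✓ 0x361DA  — 3 lookups
#1 VA=0x540000D27 (w,user):
  L0: frame=0x31 idx=21 entry=0x38087 [P=1 RW=1 US=1 PS=1]
  ✓ 0x38D27 (huge @L0)  — 1 lookups
#2 VA=0x202201051 (r,kernel):
  L0: frame=0x31 idx=8 entry=0x3C007 [P=1 RW=1 US=1 PS=0]
  L1: frame=0x3C idx=17 entry=0x3F007 [P=1 RW=1 US=1 PS=0]
  L2: frame=0x3F idx=1 entry=0x40007 [P=1 RW=1 US=1 PS=0]
  ✓ 0x40051  — 3 lookups
#3 VA=0x780000DBB (w,user):
  L0: frame=0x31 idx=30 entry=0x34006 [P=0 RW=1 US=1 PS=0]
  → PAGE_NOT_PRESENT  (1 entries read)

Access #2 fault: NONE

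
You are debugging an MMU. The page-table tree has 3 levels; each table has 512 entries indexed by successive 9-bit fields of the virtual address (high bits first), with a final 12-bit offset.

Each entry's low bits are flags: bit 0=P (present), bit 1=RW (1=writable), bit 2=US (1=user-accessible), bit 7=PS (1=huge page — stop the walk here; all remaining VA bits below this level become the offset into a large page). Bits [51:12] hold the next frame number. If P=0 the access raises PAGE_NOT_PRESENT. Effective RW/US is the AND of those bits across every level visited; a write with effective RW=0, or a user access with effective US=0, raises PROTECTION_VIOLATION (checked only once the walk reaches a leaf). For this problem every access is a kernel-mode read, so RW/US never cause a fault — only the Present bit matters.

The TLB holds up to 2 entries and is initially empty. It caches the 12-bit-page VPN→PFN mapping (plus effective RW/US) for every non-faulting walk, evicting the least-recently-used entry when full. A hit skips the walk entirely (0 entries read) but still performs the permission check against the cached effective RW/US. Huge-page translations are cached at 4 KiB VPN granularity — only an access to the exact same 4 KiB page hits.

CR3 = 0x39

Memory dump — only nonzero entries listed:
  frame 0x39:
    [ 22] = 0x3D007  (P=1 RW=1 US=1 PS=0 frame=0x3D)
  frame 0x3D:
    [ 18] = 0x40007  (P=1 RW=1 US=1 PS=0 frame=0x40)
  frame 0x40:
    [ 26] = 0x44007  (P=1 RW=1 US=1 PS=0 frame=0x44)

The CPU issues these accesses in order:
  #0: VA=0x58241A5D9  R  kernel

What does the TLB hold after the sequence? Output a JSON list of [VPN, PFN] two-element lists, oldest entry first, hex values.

Walk each access:
#0 VA=0x58241A5D9 (r,kernel):
  L0 @0x39[22] → 0x3D007  P=1,RW=1,US=1,PS=0
  L1 @0x3D[18] → 0x40007  P=1,RW=1,US=1,PS=0
  L2 @0x40[26] → 0x44007  P=1,RW=1,US=1,PS=0
  ⇒ phys 0x445D9  [3 reads]

TLB: [["0x58241A", "0x44"]]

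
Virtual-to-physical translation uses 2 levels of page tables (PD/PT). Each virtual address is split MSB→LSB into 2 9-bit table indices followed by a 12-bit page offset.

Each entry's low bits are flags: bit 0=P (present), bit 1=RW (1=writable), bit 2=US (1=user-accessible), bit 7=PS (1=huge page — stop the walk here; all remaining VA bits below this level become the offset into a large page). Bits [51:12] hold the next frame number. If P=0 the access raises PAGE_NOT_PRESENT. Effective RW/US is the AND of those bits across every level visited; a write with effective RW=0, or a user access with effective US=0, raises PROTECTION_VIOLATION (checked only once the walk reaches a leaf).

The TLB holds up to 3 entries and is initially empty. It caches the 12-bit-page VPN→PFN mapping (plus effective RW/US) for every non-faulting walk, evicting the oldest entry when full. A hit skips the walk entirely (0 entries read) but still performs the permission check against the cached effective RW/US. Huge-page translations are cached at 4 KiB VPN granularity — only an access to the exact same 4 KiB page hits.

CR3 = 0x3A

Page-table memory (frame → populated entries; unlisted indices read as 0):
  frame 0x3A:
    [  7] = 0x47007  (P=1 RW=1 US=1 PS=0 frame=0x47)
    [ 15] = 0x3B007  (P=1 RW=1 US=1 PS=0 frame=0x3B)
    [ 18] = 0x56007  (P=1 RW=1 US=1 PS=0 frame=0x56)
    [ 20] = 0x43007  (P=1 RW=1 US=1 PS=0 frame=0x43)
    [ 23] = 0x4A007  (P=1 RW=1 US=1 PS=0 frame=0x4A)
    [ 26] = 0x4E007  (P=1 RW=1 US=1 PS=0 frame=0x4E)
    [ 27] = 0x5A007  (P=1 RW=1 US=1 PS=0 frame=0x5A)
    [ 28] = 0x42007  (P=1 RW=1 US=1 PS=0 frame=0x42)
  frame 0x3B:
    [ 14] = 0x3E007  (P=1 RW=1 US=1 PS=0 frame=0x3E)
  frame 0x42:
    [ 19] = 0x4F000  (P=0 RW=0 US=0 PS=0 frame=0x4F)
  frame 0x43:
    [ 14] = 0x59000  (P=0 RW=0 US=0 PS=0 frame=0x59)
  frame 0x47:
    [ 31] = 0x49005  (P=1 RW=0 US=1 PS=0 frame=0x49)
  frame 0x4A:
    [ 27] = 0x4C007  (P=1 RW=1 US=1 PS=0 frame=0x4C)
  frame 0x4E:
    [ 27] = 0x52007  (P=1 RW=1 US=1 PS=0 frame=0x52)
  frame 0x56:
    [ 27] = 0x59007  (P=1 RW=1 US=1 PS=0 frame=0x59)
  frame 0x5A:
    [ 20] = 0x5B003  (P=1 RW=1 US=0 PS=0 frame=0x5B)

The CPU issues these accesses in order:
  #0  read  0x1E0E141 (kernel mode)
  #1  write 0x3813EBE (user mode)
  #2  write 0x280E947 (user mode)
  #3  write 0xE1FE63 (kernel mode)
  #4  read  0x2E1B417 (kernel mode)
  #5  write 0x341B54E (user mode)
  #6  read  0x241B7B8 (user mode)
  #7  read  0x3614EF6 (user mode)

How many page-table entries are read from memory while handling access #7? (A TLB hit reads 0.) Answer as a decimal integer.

Per-access translation:
#0 VA=0x1E0E141 (r,kernel):
  L0: frame=0x3A idx=15 entry=0x3B007 [P=1 RW=1 US=1 PS=0]
  L1: frame=0x3B idx=14 entry=0x3E007 [P=1 RW=1 US=1 PS=0]
  ⇒ phys 0x3E141  [2 reads]
#1 VA=0x3813EBE (w,user):
  L0: frame=0x3A idx=28 entry=0x42007 [P=1 RW=1 US=1 PS=0]
  L1: frame=0x42 idx=19 entry=0x4F000 [P=0 RW=0 US=0 PS=0]
  ⇒ fault: PAGE_NOT_PRESENT  — 2 lookups
#2 VA=0x280E947 (w,user):
  L0: frame=0x3A idx=20 entry=0x43007 [P=1 RW=1 US=1 PS=0]
  L1: frame=0x43 idx=14 entry=0x59000 [P=0 RW=0 US=0 PS=0]
  ⇒ fault: PAGE_NOT_PRESENT  — 2 lookups
#3 VA=0xE1FE63 (w,kernel):
  L0: frame=0x3A idx=7 entry=0x47007 [P=1 RW=1 US=1 PS=0]
  L1: frame=0x47 idx=31 entry=0x49005 [P=1 RW=0 US=1 PS=0]
  ⇒ fault: PROTECTION_VIOLATION  — 2 lookups
#4 VA=0x2E1B417 (r,kernel):
  L0: frame=0x3A idx=23 entry=0x4A007 [P=1 RW=1 US=1 PS=0]
  L1: frame=0x4A idx=27 entry=0x4C007 [P=1 RW=1 US=1 PS=0]
  ⇒ phys 0x4C417  [2 reads]
#5 VA=0x341B54E (w,user):
  L0: frame=0x3A idx=26 entry=0x4E007 [P=1 RW=1 US=1 PS=0]
  L1: frame=0x4E idx=27 entry=0x52007 [P=1 RW=1 US=1 PS=0]
  ⇒ phys 0x5254E  [2 reads]
#6 VA=0x241B7B8 (r,user):
  L0: frame=0x3A idx=18 entry=0x56007 [P=1 RW=1 US=1 PS=0]
  L1: frame=0x56 idx=27 entry=0x59007 [P=1 RW=1 US=1 PS=0]
  ⇒ phys 0x597B8  [2 reads]
#7 VA=0x3614EF6 (r,user):
  L0: frame=0x3A idx=27 entry=0x5A007 [P=1 RW=1 US=1 PS=0]
  L1: frame=0x5A idx=20 entry=0x5B003 [P=1 RW=1 US=0 PS=0]
  ⇒ fault: PROTECTION_VIOLATION  — 2 lookups

Entries read for #7: 2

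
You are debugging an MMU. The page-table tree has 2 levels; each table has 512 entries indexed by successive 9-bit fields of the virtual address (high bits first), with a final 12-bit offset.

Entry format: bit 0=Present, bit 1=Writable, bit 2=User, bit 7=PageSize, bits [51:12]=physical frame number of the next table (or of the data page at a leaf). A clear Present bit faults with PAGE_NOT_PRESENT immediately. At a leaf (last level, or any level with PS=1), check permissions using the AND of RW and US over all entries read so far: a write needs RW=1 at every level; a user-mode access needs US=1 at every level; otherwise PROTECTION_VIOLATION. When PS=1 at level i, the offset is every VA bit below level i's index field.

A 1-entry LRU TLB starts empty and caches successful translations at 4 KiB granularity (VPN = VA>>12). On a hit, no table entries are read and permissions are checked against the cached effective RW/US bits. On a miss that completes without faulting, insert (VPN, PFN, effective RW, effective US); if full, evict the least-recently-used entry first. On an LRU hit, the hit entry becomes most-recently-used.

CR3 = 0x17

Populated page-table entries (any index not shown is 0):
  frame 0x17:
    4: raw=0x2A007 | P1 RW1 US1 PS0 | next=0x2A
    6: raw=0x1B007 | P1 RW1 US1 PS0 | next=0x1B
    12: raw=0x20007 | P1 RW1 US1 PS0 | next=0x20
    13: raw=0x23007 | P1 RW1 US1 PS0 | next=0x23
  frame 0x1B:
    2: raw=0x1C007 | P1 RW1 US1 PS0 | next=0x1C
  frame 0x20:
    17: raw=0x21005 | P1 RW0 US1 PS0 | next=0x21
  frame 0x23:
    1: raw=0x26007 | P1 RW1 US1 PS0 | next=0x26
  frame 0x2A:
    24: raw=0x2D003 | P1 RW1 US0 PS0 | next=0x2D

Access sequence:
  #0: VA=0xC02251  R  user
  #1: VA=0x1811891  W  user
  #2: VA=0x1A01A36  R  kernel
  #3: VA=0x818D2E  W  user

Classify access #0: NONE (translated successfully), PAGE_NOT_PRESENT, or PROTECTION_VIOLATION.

Trace:
#0 VA=0xC02251 (r,user):
  L0 @0x17[6] → 0x1B007  P=1,RW=1,US=1,PS=0
  L1 @0x1B[2] → 0x1C007  P=1,RW=1,US=1,PS=0
  → PA=0x1C251  (2 entries read)
#1 VA=0x1811891 (w,user):
  L0 @0x17[12] → 0x20007  P=1,RW=1,US=1,PS=0
  L1 @0x20[17] → 0x21005  P=1,RW=0,US=1,PS=0
  ✗ PROTECTION_VIOLATION  [2 reads]
#2 VA=0x1A01A36 (r,kernel):
  L0 @0x17[13] → 0x23007  P=1,RW=1,US=1,PS=0
  L1 @0x23[1] → 0x26007  P=1,RW=1,US=1,PS=0
  → PA=0x26A36  (2 entries read)
#3 VA=0x818D2E (w,user):
  L0 @0x17[4] → 0x2A007  P=1,RW=1,US=1,PS=0
  L1 @0x2A[24] → 0x2D003  P=1,RW=1,US=0,PS=0
  ✗ PROTECTION_VIOLATION  [2 reads]

Access #0 fault: NONE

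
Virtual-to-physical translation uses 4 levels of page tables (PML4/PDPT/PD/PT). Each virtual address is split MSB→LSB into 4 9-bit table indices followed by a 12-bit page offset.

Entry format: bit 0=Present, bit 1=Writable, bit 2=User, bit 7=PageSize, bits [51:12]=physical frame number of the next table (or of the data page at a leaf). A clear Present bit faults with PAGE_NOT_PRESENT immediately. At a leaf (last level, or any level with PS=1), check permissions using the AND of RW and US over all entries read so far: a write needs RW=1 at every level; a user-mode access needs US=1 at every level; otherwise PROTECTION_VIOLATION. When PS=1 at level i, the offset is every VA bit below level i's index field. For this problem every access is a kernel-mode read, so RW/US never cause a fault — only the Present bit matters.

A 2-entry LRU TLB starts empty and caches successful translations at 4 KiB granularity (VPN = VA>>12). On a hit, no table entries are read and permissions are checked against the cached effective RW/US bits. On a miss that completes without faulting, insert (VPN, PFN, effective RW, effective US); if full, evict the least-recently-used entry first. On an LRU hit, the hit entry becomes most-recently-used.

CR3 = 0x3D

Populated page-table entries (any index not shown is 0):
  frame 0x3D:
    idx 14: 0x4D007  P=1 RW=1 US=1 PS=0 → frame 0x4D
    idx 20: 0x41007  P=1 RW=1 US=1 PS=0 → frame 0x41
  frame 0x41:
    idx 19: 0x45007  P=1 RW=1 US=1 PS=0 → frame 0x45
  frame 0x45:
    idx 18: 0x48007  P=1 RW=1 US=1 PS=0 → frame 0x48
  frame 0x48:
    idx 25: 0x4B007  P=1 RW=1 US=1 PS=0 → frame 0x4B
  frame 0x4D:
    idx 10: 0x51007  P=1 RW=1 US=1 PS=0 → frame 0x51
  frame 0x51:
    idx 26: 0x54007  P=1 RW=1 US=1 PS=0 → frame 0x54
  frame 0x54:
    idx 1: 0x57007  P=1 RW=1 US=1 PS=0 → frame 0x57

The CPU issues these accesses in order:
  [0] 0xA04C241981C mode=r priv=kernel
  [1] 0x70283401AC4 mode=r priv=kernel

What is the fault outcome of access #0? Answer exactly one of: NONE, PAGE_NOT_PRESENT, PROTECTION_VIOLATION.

Per-access translation:
#0 VA=0xA04C241981C (r,kernel):
  lvl0: tbl 0x3D, slot 20 ⇒ 0x41007 (P1/RW1/US1/PS0)
  lvl1: tbl 0x41, slot 19 ⇒ 0x45007 (P1/RW1/US1/PS0)
  lvl2: tbl 0x45, slot 18 ⇒ 0x48007 (P1/RW1/US1/PS0)
  lvl3: tbl 0x48, slot 25 ⇒ 0x4B007 (P1/RW1/US1/PS0)
  ⇒ phys 0x4B81C  [4 reads]
#1 VA=0x70283401AC4 (r,kernel):
  lvl0: tbl 0x3D, slot 14 ⇒ 0x4D007 (P1/RW1/US1/PS0)
  lvl1: tbl 0x4D, slot 10 ⇒ 0x51007 (P1/RW1/US1/PS0)
  lvl2: tbl 0x51, slot 26 ⇒ 0x54007 (P1/RW1/US1/PS0)
  lvl3: tbl 0x54, slot 1 ⇒ 0x57007 (P1/RW1/US1/PS0)
  ⇒ phys 0x57AC4  [4 reads]

Access #0 fault: NONE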